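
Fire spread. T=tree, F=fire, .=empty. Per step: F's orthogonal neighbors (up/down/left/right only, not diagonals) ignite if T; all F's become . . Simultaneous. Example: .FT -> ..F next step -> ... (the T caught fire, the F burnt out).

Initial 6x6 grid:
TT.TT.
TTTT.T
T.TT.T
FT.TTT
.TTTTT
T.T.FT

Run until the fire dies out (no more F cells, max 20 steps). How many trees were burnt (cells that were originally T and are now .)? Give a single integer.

Step 1: +4 fires, +2 burnt (F count now 4)
Step 2: +5 fires, +4 burnt (F count now 5)
Step 3: +5 fires, +5 burnt (F count now 5)
Step 4: +5 fires, +5 burnt (F count now 5)
Step 5: +3 fires, +5 burnt (F count now 3)
Step 6: +1 fires, +3 burnt (F count now 1)
Step 7: +1 fires, +1 burnt (F count now 1)
Step 8: +0 fires, +1 burnt (F count now 0)
Fire out after step 8
Initially T: 25, now '.': 35
Total burnt (originally-T cells now '.'): 24

Answer: 24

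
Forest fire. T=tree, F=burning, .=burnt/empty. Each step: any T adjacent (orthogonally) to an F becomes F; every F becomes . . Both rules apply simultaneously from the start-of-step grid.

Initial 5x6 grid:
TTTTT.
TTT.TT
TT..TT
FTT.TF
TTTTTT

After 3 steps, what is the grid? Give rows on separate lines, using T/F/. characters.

Step 1: 6 trees catch fire, 2 burn out
  TTTTT.
  TTT.TT
  FT..TF
  .FT.F.
  FTTTTF
Step 2: 7 trees catch fire, 6 burn out
  TTTTT.
  FTT.TF
  .F..F.
  ..F...
  .FTTF.
Step 3: 5 trees catch fire, 7 burn out
  FTTTT.
  .FT.F.
  ......
  ......
  ..FF..

FTTTT.
.FT.F.
......
......
..FF..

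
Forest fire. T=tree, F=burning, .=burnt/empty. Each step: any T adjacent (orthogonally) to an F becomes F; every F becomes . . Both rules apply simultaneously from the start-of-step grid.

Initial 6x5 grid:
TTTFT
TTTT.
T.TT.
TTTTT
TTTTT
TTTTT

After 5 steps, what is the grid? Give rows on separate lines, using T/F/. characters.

Step 1: 3 trees catch fire, 1 burn out
  TTF.F
  TTTF.
  T.TT.
  TTTTT
  TTTTT
  TTTTT
Step 2: 3 trees catch fire, 3 burn out
  TF...
  TTF..
  T.TF.
  TTTTT
  TTTTT
  TTTTT
Step 3: 4 trees catch fire, 3 burn out
  F....
  TF...
  T.F..
  TTTFT
  TTTTT
  TTTTT
Step 4: 4 trees catch fire, 4 burn out
  .....
  F....
  T....
  TTF.F
  TTTFT
  TTTTT
Step 5: 5 trees catch fire, 4 burn out
  .....
  .....
  F....
  TF...
  TTF.F
  TTTFT

.....
.....
F....
TF...
TTF.F
TTTFT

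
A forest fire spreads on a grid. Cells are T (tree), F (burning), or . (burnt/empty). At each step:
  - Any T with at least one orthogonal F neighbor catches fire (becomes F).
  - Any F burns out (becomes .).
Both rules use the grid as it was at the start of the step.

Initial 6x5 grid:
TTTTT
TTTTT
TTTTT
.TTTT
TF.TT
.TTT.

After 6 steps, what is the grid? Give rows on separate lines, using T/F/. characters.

Step 1: 3 trees catch fire, 1 burn out
  TTTTT
  TTTTT
  TTTTT
  .FTTT
  F..TT
  .FTT.
Step 2: 3 trees catch fire, 3 burn out
  TTTTT
  TTTTT
  TFTTT
  ..FTT
  ...TT
  ..FT.
Step 3: 5 trees catch fire, 3 burn out
  TTTTT
  TFTTT
  F.FTT
  ...FT
  ...TT
  ...F.
Step 4: 6 trees catch fire, 5 burn out
  TFTTT
  F.FTT
  ...FT
  ....F
  ...FT
  .....
Step 5: 5 trees catch fire, 6 burn out
  F.FTT
  ...FT
  ....F
  .....
  ....F
  .....
Step 6: 2 trees catch fire, 5 burn out
  ...FT
  ....F
  .....
  .....
  .....
  .....

...FT
....F
.....
.....
.....
.....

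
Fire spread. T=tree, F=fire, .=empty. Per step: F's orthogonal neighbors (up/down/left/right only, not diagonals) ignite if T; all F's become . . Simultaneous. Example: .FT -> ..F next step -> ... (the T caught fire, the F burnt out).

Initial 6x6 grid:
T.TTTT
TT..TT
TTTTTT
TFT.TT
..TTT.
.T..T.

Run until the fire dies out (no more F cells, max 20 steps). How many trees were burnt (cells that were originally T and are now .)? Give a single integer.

Answer: 23

Derivation:
Step 1: +3 fires, +1 burnt (F count now 3)
Step 2: +4 fires, +3 burnt (F count now 4)
Step 3: +3 fires, +4 burnt (F count now 3)
Step 4: +3 fires, +3 burnt (F count now 3)
Step 5: +4 fires, +3 burnt (F count now 4)
Step 6: +3 fires, +4 burnt (F count now 3)
Step 7: +2 fires, +3 burnt (F count now 2)
Step 8: +1 fires, +2 burnt (F count now 1)
Step 9: +0 fires, +1 burnt (F count now 0)
Fire out after step 9
Initially T: 24, now '.': 35
Total burnt (originally-T cells now '.'): 23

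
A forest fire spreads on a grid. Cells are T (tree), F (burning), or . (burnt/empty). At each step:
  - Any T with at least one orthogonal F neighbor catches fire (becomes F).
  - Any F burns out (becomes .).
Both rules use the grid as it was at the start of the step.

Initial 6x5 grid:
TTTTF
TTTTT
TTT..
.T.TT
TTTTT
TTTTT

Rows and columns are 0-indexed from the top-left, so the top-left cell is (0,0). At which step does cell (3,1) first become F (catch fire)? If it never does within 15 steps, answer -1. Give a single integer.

Step 1: cell (3,1)='T' (+2 fires, +1 burnt)
Step 2: cell (3,1)='T' (+2 fires, +2 burnt)
Step 3: cell (3,1)='T' (+2 fires, +2 burnt)
Step 4: cell (3,1)='T' (+3 fires, +2 burnt)
Step 5: cell (3,1)='T' (+2 fires, +3 burnt)
Step 6: cell (3,1)='F' (+2 fires, +2 burnt)
  -> target ignites at step 6
Step 7: cell (3,1)='.' (+1 fires, +2 burnt)
Step 8: cell (3,1)='.' (+3 fires, +1 burnt)
Step 9: cell (3,1)='.' (+3 fires, +3 burnt)
Step 10: cell (3,1)='.' (+3 fires, +3 burnt)
Step 11: cell (3,1)='.' (+2 fires, +3 burnt)
Step 12: cell (3,1)='.' (+0 fires, +2 burnt)
  fire out at step 12

6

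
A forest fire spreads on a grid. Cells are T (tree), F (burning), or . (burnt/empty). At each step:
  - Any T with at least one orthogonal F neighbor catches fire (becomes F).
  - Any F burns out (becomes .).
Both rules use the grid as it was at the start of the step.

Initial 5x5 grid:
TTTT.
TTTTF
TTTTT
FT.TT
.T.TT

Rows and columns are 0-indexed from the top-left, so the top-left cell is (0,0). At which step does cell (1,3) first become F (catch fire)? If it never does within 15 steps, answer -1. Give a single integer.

Step 1: cell (1,3)='F' (+4 fires, +2 burnt)
  -> target ignites at step 1
Step 2: cell (1,3)='.' (+7 fires, +4 burnt)
Step 3: cell (1,3)='.' (+6 fires, +7 burnt)
Step 4: cell (1,3)='.' (+2 fires, +6 burnt)
Step 5: cell (1,3)='.' (+0 fires, +2 burnt)
  fire out at step 5

1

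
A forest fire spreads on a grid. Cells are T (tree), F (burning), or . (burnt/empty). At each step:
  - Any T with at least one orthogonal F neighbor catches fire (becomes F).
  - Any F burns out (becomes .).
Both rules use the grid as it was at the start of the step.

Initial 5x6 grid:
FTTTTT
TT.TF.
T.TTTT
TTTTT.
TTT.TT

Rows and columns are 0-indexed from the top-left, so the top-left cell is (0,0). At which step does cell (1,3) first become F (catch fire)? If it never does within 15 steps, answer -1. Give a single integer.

Step 1: cell (1,3)='F' (+5 fires, +2 burnt)
  -> target ignites at step 1
Step 2: cell (1,3)='.' (+8 fires, +5 burnt)
Step 3: cell (1,3)='.' (+4 fires, +8 burnt)
Step 4: cell (1,3)='.' (+4 fires, +4 burnt)
Step 5: cell (1,3)='.' (+2 fires, +4 burnt)
Step 6: cell (1,3)='.' (+0 fires, +2 burnt)
  fire out at step 6

1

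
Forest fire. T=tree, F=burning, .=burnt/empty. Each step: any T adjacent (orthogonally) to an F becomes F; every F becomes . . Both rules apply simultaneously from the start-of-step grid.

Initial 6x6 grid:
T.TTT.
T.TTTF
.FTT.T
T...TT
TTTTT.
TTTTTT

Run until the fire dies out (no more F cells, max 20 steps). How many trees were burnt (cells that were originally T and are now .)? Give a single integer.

Step 1: +3 fires, +2 burnt (F count now 3)
Step 2: +5 fires, +3 burnt (F count now 5)
Step 3: +3 fires, +5 burnt (F count now 3)
Step 4: +1 fires, +3 burnt (F count now 1)
Step 5: +2 fires, +1 burnt (F count now 2)
Step 6: +3 fires, +2 burnt (F count now 3)
Step 7: +2 fires, +3 burnt (F count now 2)
Step 8: +2 fires, +2 burnt (F count now 2)
Step 9: +2 fires, +2 burnt (F count now 2)
Step 10: +0 fires, +2 burnt (F count now 0)
Fire out after step 10
Initially T: 25, now '.': 34
Total burnt (originally-T cells now '.'): 23

Answer: 23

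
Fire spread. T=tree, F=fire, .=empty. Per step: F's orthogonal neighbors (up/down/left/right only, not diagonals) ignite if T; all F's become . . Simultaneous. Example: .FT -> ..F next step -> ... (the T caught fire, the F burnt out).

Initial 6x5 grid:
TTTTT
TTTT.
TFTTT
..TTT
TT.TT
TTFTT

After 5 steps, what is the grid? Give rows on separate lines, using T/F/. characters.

Step 1: 5 trees catch fire, 2 burn out
  TTTTT
  TFTT.
  F.FTT
  ..TTT
  TT.TT
  TF.FT
Step 2: 9 trees catch fire, 5 burn out
  TFTTT
  F.FT.
  ...FT
  ..FTT
  TF.FT
  F...F
Step 3: 7 trees catch fire, 9 burn out
  F.FTT
  ...F.
  ....F
  ...FT
  F...F
  .....
Step 4: 2 trees catch fire, 7 burn out
  ...FT
  .....
  .....
  ....F
  .....
  .....
Step 5: 1 trees catch fire, 2 burn out
  ....F
  .....
  .....
  .....
  .....
  .....

....F
.....
.....
.....
.....
.....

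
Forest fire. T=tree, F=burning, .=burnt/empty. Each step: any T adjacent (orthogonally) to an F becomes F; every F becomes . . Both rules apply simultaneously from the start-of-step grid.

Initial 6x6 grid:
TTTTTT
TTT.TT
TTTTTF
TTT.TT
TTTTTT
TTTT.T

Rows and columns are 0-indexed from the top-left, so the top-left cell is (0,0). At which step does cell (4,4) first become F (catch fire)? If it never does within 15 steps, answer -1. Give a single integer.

Step 1: cell (4,4)='T' (+3 fires, +1 burnt)
Step 2: cell (4,4)='T' (+5 fires, +3 burnt)
Step 3: cell (4,4)='F' (+4 fires, +5 burnt)
  -> target ignites at step 3
Step 4: cell (4,4)='.' (+5 fires, +4 burnt)
Step 5: cell (4,4)='.' (+6 fires, +5 burnt)
Step 6: cell (4,4)='.' (+5 fires, +6 burnt)
Step 7: cell (4,4)='.' (+3 fires, +5 burnt)
Step 8: cell (4,4)='.' (+1 fires, +3 burnt)
Step 9: cell (4,4)='.' (+0 fires, +1 burnt)
  fire out at step 9

3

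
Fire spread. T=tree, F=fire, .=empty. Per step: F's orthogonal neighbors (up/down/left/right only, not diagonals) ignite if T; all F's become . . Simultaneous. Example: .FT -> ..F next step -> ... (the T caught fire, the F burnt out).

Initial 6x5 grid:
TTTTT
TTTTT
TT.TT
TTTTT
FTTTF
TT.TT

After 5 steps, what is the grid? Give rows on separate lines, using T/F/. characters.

Step 1: 6 trees catch fire, 2 burn out
  TTTTT
  TTTTT
  TT.TT
  FTTTF
  .FTF.
  FT.TF
Step 2: 7 trees catch fire, 6 burn out
  TTTTT
  TTTTT
  FT.TF
  .FTF.
  ..F..
  .F.F.
Step 3: 5 trees catch fire, 7 burn out
  TTTTT
  FTTTF
  .F.F.
  ..F..
  .....
  .....
Step 4: 4 trees catch fire, 5 burn out
  FTTTF
  .FTF.
  .....
  .....
  .....
  .....
Step 5: 3 trees catch fire, 4 burn out
  .FTF.
  ..F..
  .....
  .....
  .....
  .....

.FTF.
..F..
.....
.....
.....
.....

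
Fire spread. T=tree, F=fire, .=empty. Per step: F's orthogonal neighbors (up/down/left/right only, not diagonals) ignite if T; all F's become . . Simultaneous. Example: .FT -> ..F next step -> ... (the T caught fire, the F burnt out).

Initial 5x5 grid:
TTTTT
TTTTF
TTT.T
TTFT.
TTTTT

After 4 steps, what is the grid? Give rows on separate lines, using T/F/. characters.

Step 1: 7 trees catch fire, 2 burn out
  TTTTF
  TTTF.
  TTF.F
  TF.F.
  TTFTT
Step 2: 6 trees catch fire, 7 burn out
  TTTF.
  TTF..
  TF...
  F....
  TF.FT
Step 3: 5 trees catch fire, 6 burn out
  TTF..
  TF...
  F....
  .....
  F...F
Step 4: 2 trees catch fire, 5 burn out
  TF...
  F....
  .....
  .....
  .....

TF...
F....
.....
.....
.....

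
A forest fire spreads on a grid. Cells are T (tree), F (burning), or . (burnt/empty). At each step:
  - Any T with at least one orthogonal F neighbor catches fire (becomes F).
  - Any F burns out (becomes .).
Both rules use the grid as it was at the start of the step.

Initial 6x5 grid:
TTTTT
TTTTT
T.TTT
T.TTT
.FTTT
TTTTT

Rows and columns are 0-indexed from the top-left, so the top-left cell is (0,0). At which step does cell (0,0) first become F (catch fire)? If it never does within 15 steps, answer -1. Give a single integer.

Step 1: cell (0,0)='T' (+2 fires, +1 burnt)
Step 2: cell (0,0)='T' (+4 fires, +2 burnt)
Step 3: cell (0,0)='T' (+4 fires, +4 burnt)
Step 4: cell (0,0)='T' (+4 fires, +4 burnt)
Step 5: cell (0,0)='T' (+4 fires, +4 burnt)
Step 6: cell (0,0)='T' (+4 fires, +4 burnt)
Step 7: cell (0,0)='F' (+3 fires, +4 burnt)
  -> target ignites at step 7
Step 8: cell (0,0)='.' (+1 fires, +3 burnt)
Step 9: cell (0,0)='.' (+0 fires, +1 burnt)
  fire out at step 9

7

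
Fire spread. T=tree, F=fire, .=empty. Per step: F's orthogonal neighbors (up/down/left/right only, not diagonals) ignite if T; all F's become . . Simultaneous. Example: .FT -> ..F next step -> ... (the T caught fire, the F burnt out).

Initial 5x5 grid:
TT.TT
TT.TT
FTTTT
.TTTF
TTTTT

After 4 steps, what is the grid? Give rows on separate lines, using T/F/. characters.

Step 1: 5 trees catch fire, 2 burn out
  TT.TT
  FT.TT
  .FTTF
  .TTF.
  TTTTF
Step 2: 8 trees catch fire, 5 burn out
  FT.TT
  .F.TF
  ..FF.
  .FF..
  TTTF.
Step 3: 5 trees catch fire, 8 burn out
  .F.TF
  ...F.
  .....
  .....
  TFF..
Step 4: 2 trees catch fire, 5 burn out
  ...F.
  .....
  .....
  .....
  F....

...F.
.....
.....
.....
F....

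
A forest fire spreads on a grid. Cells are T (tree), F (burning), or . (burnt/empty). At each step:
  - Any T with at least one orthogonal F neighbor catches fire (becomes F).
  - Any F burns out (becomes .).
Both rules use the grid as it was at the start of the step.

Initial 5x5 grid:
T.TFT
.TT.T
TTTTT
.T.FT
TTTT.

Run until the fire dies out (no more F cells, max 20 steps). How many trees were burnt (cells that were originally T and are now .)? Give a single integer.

Answer: 16

Derivation:
Step 1: +5 fires, +2 burnt (F count now 5)
Step 2: +5 fires, +5 burnt (F count now 5)
Step 3: +3 fires, +5 burnt (F count now 3)
Step 4: +3 fires, +3 burnt (F count now 3)
Step 5: +0 fires, +3 burnt (F count now 0)
Fire out after step 5
Initially T: 17, now '.': 24
Total burnt (originally-T cells now '.'): 16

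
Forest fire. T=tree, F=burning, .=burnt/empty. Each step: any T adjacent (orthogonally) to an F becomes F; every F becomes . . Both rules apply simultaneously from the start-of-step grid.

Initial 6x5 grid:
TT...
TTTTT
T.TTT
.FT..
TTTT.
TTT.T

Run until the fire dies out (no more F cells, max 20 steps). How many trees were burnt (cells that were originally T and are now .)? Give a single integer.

Step 1: +2 fires, +1 burnt (F count now 2)
Step 2: +4 fires, +2 burnt (F count now 4)
Step 3: +5 fires, +4 burnt (F count now 5)
Step 4: +3 fires, +5 burnt (F count now 3)
Step 5: +3 fires, +3 burnt (F count now 3)
Step 6: +2 fires, +3 burnt (F count now 2)
Step 7: +0 fires, +2 burnt (F count now 0)
Fire out after step 7
Initially T: 20, now '.': 29
Total burnt (originally-T cells now '.'): 19

Answer: 19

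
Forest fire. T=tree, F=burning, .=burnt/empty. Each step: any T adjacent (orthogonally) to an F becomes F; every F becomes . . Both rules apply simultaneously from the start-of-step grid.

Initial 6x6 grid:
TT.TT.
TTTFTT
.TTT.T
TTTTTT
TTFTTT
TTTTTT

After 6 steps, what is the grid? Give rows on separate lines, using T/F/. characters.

Step 1: 8 trees catch fire, 2 burn out
  TT.FT.
  TTF.FT
  .TTF.T
  TTFTTT
  TF.FTT
  TTFTTT
Step 2: 10 trees catch fire, 8 burn out
  TT..F.
  TF...F
  .TF..T
  TF.FTT
  F...FT
  TF.FTT
Step 3: 9 trees catch fire, 10 burn out
  TF....
  F.....
  .F...F
  F...FT
  .....F
  F...FT
Step 4: 3 trees catch fire, 9 burn out
  F.....
  ......
  ......
  .....F
  ......
  .....F
Step 5: 0 trees catch fire, 3 burn out
  ......
  ......
  ......
  ......
  ......
  ......
Step 6: 0 trees catch fire, 0 burn out
  ......
  ......
  ......
  ......
  ......
  ......

......
......
......
......
......
......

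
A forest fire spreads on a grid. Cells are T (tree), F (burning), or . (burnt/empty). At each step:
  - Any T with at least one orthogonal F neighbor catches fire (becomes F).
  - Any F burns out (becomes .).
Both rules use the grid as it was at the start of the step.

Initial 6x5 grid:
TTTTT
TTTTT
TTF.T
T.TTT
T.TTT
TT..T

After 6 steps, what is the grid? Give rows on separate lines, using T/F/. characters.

Step 1: 3 trees catch fire, 1 burn out
  TTTTT
  TTFTT
  TF..T
  T.FTT
  T.TTT
  TT..T
Step 2: 6 trees catch fire, 3 burn out
  TTFTT
  TF.FT
  F...T
  T..FT
  T.FTT
  TT..T
Step 3: 7 trees catch fire, 6 burn out
  TF.FT
  F...F
  ....T
  F...F
  T..FT
  TT..T
Step 4: 5 trees catch fire, 7 burn out
  F...F
  .....
  ....F
  .....
  F...F
  TT..T
Step 5: 2 trees catch fire, 5 burn out
  .....
  .....
  .....
  .....
  .....
  FT..F
Step 6: 1 trees catch fire, 2 burn out
  .....
  .....
  .....
  .....
  .....
  .F...

.....
.....
.....
.....
.....
.F...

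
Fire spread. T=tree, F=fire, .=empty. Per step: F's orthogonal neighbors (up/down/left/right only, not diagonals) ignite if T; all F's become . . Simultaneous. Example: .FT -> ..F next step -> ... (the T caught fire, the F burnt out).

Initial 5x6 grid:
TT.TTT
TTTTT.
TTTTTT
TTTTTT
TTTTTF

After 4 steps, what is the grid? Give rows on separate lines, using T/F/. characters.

Step 1: 2 trees catch fire, 1 burn out
  TT.TTT
  TTTTT.
  TTTTTT
  TTTTTF
  TTTTF.
Step 2: 3 trees catch fire, 2 burn out
  TT.TTT
  TTTTT.
  TTTTTF
  TTTTF.
  TTTF..
Step 3: 3 trees catch fire, 3 burn out
  TT.TTT
  TTTTT.
  TTTTF.
  TTTF..
  TTF...
Step 4: 4 trees catch fire, 3 burn out
  TT.TTT
  TTTTF.
  TTTF..
  TTF...
  TF....

TT.TTT
TTTTF.
TTTF..
TTF...
TF....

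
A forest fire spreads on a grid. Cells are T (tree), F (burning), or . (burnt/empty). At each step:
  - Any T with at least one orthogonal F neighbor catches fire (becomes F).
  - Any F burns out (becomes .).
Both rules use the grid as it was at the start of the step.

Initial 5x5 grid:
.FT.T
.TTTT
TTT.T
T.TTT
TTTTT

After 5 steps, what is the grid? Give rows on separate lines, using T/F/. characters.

Step 1: 2 trees catch fire, 1 burn out
  ..F.T
  .FTTT
  TTT.T
  T.TTT
  TTTTT
Step 2: 2 trees catch fire, 2 burn out
  ....T
  ..FTT
  TFT.T
  T.TTT
  TTTTT
Step 3: 3 trees catch fire, 2 burn out
  ....T
  ...FT
  F.F.T
  T.TTT
  TTTTT
Step 4: 3 trees catch fire, 3 burn out
  ....T
  ....F
  ....T
  F.FTT
  TTTTT
Step 5: 5 trees catch fire, 3 burn out
  ....F
  .....
  ....F
  ...FT
  FTFTT

....F
.....
....F
...FT
FTFTT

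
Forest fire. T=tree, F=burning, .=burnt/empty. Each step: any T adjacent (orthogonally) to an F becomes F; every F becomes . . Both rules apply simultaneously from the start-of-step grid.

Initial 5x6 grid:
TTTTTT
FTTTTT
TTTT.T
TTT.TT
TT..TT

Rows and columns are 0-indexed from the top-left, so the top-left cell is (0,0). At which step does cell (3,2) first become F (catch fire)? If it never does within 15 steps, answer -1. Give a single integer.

Step 1: cell (3,2)='T' (+3 fires, +1 burnt)
Step 2: cell (3,2)='T' (+4 fires, +3 burnt)
Step 3: cell (3,2)='T' (+5 fires, +4 burnt)
Step 4: cell (3,2)='F' (+5 fires, +5 burnt)
  -> target ignites at step 4
Step 5: cell (3,2)='.' (+2 fires, +5 burnt)
Step 6: cell (3,2)='.' (+2 fires, +2 burnt)
Step 7: cell (3,2)='.' (+1 fires, +2 burnt)
Step 8: cell (3,2)='.' (+2 fires, +1 burnt)
Step 9: cell (3,2)='.' (+1 fires, +2 burnt)
Step 10: cell (3,2)='.' (+0 fires, +1 burnt)
  fire out at step 10

4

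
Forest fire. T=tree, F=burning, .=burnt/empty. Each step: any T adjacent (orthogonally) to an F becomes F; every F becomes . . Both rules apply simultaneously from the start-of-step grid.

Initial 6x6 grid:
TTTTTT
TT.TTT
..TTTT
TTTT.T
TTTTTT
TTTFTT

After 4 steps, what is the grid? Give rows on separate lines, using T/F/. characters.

Step 1: 3 trees catch fire, 1 burn out
  TTTTTT
  TT.TTT
  ..TTTT
  TTTT.T
  TTTFTT
  TTF.FT
Step 2: 5 trees catch fire, 3 burn out
  TTTTTT
  TT.TTT
  ..TTTT
  TTTF.T
  TTF.FT
  TF...F
Step 3: 5 trees catch fire, 5 burn out
  TTTTTT
  TT.TTT
  ..TFTT
  TTF..T
  TF...F
  F.....
Step 4: 6 trees catch fire, 5 burn out
  TTTTTT
  TT.FTT
  ..F.FT
  TF...F
  F.....
  ......

TTTTTT
TT.FTT
..F.FT
TF...F
F.....
......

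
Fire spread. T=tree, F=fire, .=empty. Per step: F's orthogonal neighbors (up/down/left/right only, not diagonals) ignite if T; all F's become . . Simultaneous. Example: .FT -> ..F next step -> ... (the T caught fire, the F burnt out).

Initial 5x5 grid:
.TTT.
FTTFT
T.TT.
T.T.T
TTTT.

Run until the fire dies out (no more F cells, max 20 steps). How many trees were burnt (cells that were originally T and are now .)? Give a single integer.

Answer: 15

Derivation:
Step 1: +6 fires, +2 burnt (F count now 6)
Step 2: +4 fires, +6 burnt (F count now 4)
Step 3: +2 fires, +4 burnt (F count now 2)
Step 4: +2 fires, +2 burnt (F count now 2)
Step 5: +1 fires, +2 burnt (F count now 1)
Step 6: +0 fires, +1 burnt (F count now 0)
Fire out after step 6
Initially T: 16, now '.': 24
Total burnt (originally-T cells now '.'): 15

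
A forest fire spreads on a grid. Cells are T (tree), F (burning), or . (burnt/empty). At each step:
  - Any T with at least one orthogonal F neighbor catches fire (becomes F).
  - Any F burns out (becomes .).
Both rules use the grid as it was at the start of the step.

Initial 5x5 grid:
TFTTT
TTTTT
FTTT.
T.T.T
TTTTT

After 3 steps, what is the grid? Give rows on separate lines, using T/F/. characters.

Step 1: 6 trees catch fire, 2 burn out
  F.FTT
  FFTTT
  .FTT.
  F.T.T
  TTTTT
Step 2: 4 trees catch fire, 6 burn out
  ...FT
  ..FTT
  ..FT.
  ..T.T
  FTTTT
Step 3: 5 trees catch fire, 4 burn out
  ....F
  ...FT
  ...F.
  ..F.T
  .FTTT

....F
...FT
...F.
..F.T
.FTTT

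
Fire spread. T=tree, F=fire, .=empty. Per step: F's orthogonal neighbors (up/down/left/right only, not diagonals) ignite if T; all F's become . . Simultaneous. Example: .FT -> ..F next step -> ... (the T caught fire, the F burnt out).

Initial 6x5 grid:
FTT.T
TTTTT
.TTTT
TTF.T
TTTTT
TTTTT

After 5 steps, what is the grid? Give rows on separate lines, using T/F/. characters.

Step 1: 5 trees catch fire, 2 burn out
  .FT.T
  FTTTT
  .TFTT
  TF..T
  TTFTT
  TTTTT
Step 2: 9 trees catch fire, 5 burn out
  ..F.T
  .FFTT
  .F.FT
  F...T
  TF.FT
  TTFTT
Step 3: 6 trees catch fire, 9 burn out
  ....T
  ...FT
  ....F
  ....T
  F...F
  TF.FT
Step 4: 4 trees catch fire, 6 burn out
  ....T
  ....F
  .....
  ....F
  .....
  F...F
Step 5: 1 trees catch fire, 4 burn out
  ....F
  .....
  .....
  .....
  .....
  .....

....F
.....
.....
.....
.....
.....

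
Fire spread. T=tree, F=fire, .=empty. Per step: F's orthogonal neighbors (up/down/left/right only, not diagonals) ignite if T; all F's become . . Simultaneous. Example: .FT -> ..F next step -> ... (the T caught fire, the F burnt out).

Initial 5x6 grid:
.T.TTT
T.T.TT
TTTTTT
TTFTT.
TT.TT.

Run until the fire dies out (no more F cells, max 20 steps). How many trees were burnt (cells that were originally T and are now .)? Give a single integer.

Answer: 21

Derivation:
Step 1: +3 fires, +1 burnt (F count now 3)
Step 2: +7 fires, +3 burnt (F count now 7)
Step 3: +4 fires, +7 burnt (F count now 4)
Step 4: +3 fires, +4 burnt (F count now 3)
Step 5: +2 fires, +3 burnt (F count now 2)
Step 6: +2 fires, +2 burnt (F count now 2)
Step 7: +0 fires, +2 burnt (F count now 0)
Fire out after step 7
Initially T: 22, now '.': 29
Total burnt (originally-T cells now '.'): 21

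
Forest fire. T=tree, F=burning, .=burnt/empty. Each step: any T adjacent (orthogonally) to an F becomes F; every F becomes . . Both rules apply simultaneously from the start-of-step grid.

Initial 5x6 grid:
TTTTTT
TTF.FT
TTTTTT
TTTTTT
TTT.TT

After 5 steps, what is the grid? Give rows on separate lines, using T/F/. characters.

Step 1: 6 trees catch fire, 2 burn out
  TTFTFT
  TF...F
  TTFTFT
  TTTTTT
  TTT.TT
Step 2: 9 trees catch fire, 6 burn out
  TF.F.F
  F.....
  TF.F.F
  TTFTFT
  TTT.TT
Step 3: 7 trees catch fire, 9 burn out
  F.....
  ......
  F.....
  TF.F.F
  TTF.FT
Step 4: 3 trees catch fire, 7 burn out
  ......
  ......
  ......
  F.....
  TF...F
Step 5: 1 trees catch fire, 3 burn out
  ......
  ......
  ......
  ......
  F.....

......
......
......
......
F.....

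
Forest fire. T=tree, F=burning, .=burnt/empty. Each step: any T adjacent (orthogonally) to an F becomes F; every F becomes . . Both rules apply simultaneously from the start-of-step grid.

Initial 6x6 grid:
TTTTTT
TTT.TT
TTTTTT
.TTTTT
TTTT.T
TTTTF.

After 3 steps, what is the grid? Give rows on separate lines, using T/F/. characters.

Step 1: 1 trees catch fire, 1 burn out
  TTTTTT
  TTT.TT
  TTTTTT
  .TTTTT
  TTTT.T
  TTTF..
Step 2: 2 trees catch fire, 1 burn out
  TTTTTT
  TTT.TT
  TTTTTT
  .TTTTT
  TTTF.T
  TTF...
Step 3: 3 trees catch fire, 2 burn out
  TTTTTT
  TTT.TT
  TTTTTT
  .TTFTT
  TTF..T
  TF....

TTTTTT
TTT.TT
TTTTTT
.TTFTT
TTF..T
TF....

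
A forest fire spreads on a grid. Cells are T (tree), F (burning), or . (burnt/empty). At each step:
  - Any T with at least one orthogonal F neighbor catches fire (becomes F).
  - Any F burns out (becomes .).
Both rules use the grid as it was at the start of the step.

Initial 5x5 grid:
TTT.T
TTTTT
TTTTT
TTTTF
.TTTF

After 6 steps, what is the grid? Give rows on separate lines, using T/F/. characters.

Step 1: 3 trees catch fire, 2 burn out
  TTT.T
  TTTTT
  TTTTF
  TTTF.
  .TTF.
Step 2: 4 trees catch fire, 3 burn out
  TTT.T
  TTTTF
  TTTF.
  TTF..
  .TF..
Step 3: 5 trees catch fire, 4 burn out
  TTT.F
  TTTF.
  TTF..
  TF...
  .F...
Step 4: 3 trees catch fire, 5 burn out
  TTT..
  TTF..
  TF...
  F....
  .....
Step 5: 3 trees catch fire, 3 burn out
  TTF..
  TF...
  F....
  .....
  .....
Step 6: 2 trees catch fire, 3 burn out
  TF...
  F....
  .....
  .....
  .....

TF...
F....
.....
.....
.....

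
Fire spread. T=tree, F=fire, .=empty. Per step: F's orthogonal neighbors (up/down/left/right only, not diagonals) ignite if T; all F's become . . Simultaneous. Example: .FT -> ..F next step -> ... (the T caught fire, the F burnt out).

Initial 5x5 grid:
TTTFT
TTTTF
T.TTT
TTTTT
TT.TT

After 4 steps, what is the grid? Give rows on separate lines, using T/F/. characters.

Step 1: 4 trees catch fire, 2 burn out
  TTF.F
  TTTF.
  T.TTF
  TTTTT
  TT.TT
Step 2: 4 trees catch fire, 4 burn out
  TF...
  TTF..
  T.TF.
  TTTTF
  TT.TT
Step 3: 5 trees catch fire, 4 burn out
  F....
  TF...
  T.F..
  TTTF.
  TT.TF
Step 4: 3 trees catch fire, 5 burn out
  .....
  F....
  T....
  TTF..
  TT.F.

.....
F....
T....
TTF..
TT.F.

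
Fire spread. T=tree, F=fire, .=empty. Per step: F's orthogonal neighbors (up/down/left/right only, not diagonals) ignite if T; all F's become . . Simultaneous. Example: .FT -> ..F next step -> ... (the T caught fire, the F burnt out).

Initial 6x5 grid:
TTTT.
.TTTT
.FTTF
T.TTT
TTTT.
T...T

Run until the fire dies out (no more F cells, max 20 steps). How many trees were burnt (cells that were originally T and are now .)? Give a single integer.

Step 1: +5 fires, +2 burnt (F count now 5)
Step 2: +5 fires, +5 burnt (F count now 5)
Step 3: +5 fires, +5 burnt (F count now 5)
Step 4: +1 fires, +5 burnt (F count now 1)
Step 5: +1 fires, +1 burnt (F count now 1)
Step 6: +2 fires, +1 burnt (F count now 2)
Step 7: +0 fires, +2 burnt (F count now 0)
Fire out after step 7
Initially T: 20, now '.': 29
Total burnt (originally-T cells now '.'): 19

Answer: 19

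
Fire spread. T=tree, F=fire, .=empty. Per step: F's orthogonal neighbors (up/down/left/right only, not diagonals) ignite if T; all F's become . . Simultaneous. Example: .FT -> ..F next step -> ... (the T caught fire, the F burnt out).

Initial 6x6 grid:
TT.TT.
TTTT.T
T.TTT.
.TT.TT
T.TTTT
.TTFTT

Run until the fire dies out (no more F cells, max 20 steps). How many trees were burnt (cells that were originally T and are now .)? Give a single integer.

Answer: 24

Derivation:
Step 1: +3 fires, +1 burnt (F count now 3)
Step 2: +4 fires, +3 burnt (F count now 4)
Step 3: +3 fires, +4 burnt (F count now 3)
Step 4: +4 fires, +3 burnt (F count now 4)
Step 5: +2 fires, +4 burnt (F count now 2)
Step 6: +2 fires, +2 burnt (F count now 2)
Step 7: +3 fires, +2 burnt (F count now 3)
Step 8: +3 fires, +3 burnt (F count now 3)
Step 9: +0 fires, +3 burnt (F count now 0)
Fire out after step 9
Initially T: 26, now '.': 34
Total burnt (originally-T cells now '.'): 24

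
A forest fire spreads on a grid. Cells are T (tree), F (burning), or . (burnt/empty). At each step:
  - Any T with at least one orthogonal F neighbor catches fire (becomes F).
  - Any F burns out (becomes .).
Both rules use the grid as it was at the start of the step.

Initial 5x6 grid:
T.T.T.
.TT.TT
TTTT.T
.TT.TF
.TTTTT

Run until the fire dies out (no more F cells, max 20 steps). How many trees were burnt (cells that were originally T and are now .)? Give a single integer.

Answer: 19

Derivation:
Step 1: +3 fires, +1 burnt (F count now 3)
Step 2: +2 fires, +3 burnt (F count now 2)
Step 3: +2 fires, +2 burnt (F count now 2)
Step 4: +2 fires, +2 burnt (F count now 2)
Step 5: +2 fires, +2 burnt (F count now 2)
Step 6: +2 fires, +2 burnt (F count now 2)
Step 7: +3 fires, +2 burnt (F count now 3)
Step 8: +3 fires, +3 burnt (F count now 3)
Step 9: +0 fires, +3 burnt (F count now 0)
Fire out after step 9
Initially T: 20, now '.': 29
Total burnt (originally-T cells now '.'): 19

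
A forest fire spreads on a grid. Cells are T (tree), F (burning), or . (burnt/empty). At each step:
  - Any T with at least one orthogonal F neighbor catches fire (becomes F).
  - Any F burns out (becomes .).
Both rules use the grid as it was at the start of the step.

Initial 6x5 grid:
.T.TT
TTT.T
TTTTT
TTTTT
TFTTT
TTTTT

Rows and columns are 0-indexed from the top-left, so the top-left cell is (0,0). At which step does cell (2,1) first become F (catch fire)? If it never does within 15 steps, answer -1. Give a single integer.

Step 1: cell (2,1)='T' (+4 fires, +1 burnt)
Step 2: cell (2,1)='F' (+6 fires, +4 burnt)
  -> target ignites at step 2
Step 3: cell (2,1)='.' (+6 fires, +6 burnt)
Step 4: cell (2,1)='.' (+6 fires, +6 burnt)
Step 5: cell (2,1)='.' (+1 fires, +6 burnt)
Step 6: cell (2,1)='.' (+1 fires, +1 burnt)
Step 7: cell (2,1)='.' (+1 fires, +1 burnt)
Step 8: cell (2,1)='.' (+1 fires, +1 burnt)
Step 9: cell (2,1)='.' (+0 fires, +1 burnt)
  fire out at step 9

2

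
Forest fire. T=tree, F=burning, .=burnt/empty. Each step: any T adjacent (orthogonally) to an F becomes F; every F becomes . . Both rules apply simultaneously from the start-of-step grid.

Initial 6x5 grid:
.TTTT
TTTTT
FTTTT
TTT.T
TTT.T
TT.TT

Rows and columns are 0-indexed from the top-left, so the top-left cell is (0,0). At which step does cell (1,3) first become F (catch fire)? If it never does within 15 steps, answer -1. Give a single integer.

Step 1: cell (1,3)='T' (+3 fires, +1 burnt)
Step 2: cell (1,3)='T' (+4 fires, +3 burnt)
Step 3: cell (1,3)='T' (+6 fires, +4 burnt)
Step 4: cell (1,3)='F' (+5 fires, +6 burnt)
  -> target ignites at step 4
Step 5: cell (1,3)='.' (+3 fires, +5 burnt)
Step 6: cell (1,3)='.' (+2 fires, +3 burnt)
Step 7: cell (1,3)='.' (+1 fires, +2 burnt)
Step 8: cell (1,3)='.' (+1 fires, +1 burnt)
Step 9: cell (1,3)='.' (+0 fires, +1 burnt)
  fire out at step 9

4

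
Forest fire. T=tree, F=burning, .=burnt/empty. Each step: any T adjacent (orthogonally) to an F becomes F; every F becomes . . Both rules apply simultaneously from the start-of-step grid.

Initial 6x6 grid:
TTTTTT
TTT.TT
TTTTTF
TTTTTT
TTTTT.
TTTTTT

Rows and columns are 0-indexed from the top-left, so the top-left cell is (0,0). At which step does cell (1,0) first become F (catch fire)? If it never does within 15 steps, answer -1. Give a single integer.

Step 1: cell (1,0)='T' (+3 fires, +1 burnt)
Step 2: cell (1,0)='T' (+4 fires, +3 burnt)
Step 3: cell (1,0)='T' (+4 fires, +4 burnt)
Step 4: cell (1,0)='T' (+6 fires, +4 burnt)
Step 5: cell (1,0)='T' (+7 fires, +6 burnt)
Step 6: cell (1,0)='F' (+5 fires, +7 burnt)
  -> target ignites at step 6
Step 7: cell (1,0)='.' (+3 fires, +5 burnt)
Step 8: cell (1,0)='.' (+1 fires, +3 burnt)
Step 9: cell (1,0)='.' (+0 fires, +1 burnt)
  fire out at step 9

6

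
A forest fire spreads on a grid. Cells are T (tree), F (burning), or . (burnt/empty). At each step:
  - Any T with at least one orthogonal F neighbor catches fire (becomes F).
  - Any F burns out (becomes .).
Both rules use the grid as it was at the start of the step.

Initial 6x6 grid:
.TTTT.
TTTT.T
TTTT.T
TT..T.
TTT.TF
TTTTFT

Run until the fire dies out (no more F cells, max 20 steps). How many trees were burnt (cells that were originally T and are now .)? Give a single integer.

Answer: 24

Derivation:
Step 1: +3 fires, +2 burnt (F count now 3)
Step 2: +2 fires, +3 burnt (F count now 2)
Step 3: +2 fires, +2 burnt (F count now 2)
Step 4: +2 fires, +2 burnt (F count now 2)
Step 5: +2 fires, +2 burnt (F count now 2)
Step 6: +2 fires, +2 burnt (F count now 2)
Step 7: +3 fires, +2 burnt (F count now 3)
Step 8: +4 fires, +3 burnt (F count now 4)
Step 9: +2 fires, +4 burnt (F count now 2)
Step 10: +1 fires, +2 burnt (F count now 1)
Step 11: +1 fires, +1 burnt (F count now 1)
Step 12: +0 fires, +1 burnt (F count now 0)
Fire out after step 12
Initially T: 26, now '.': 34
Total burnt (originally-T cells now '.'): 24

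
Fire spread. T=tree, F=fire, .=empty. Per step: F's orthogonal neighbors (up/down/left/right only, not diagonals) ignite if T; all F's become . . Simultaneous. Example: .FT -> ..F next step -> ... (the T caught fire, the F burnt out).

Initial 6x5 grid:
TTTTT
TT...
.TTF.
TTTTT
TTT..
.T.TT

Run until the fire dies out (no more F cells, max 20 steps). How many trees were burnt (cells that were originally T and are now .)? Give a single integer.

Answer: 18

Derivation:
Step 1: +2 fires, +1 burnt (F count now 2)
Step 2: +3 fires, +2 burnt (F count now 3)
Step 3: +3 fires, +3 burnt (F count now 3)
Step 4: +4 fires, +3 burnt (F count now 4)
Step 5: +4 fires, +4 burnt (F count now 4)
Step 6: +1 fires, +4 burnt (F count now 1)
Step 7: +1 fires, +1 burnt (F count now 1)
Step 8: +0 fires, +1 burnt (F count now 0)
Fire out after step 8
Initially T: 20, now '.': 28
Total burnt (originally-T cells now '.'): 18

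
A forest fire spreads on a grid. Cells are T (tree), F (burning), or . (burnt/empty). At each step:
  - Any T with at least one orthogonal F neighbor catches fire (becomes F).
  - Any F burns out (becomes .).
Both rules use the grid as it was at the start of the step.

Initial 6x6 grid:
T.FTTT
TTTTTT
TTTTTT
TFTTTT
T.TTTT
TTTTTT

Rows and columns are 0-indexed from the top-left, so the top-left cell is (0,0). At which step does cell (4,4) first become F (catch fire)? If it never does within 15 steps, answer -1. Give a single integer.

Step 1: cell (4,4)='T' (+5 fires, +2 burnt)
Step 2: cell (4,4)='T' (+8 fires, +5 burnt)
Step 3: cell (4,4)='T' (+8 fires, +8 burnt)
Step 4: cell (4,4)='F' (+7 fires, +8 burnt)
  -> target ignites at step 4
Step 5: cell (4,4)='.' (+3 fires, +7 burnt)
Step 6: cell (4,4)='.' (+1 fires, +3 burnt)
Step 7: cell (4,4)='.' (+0 fires, +1 burnt)
  fire out at step 7

4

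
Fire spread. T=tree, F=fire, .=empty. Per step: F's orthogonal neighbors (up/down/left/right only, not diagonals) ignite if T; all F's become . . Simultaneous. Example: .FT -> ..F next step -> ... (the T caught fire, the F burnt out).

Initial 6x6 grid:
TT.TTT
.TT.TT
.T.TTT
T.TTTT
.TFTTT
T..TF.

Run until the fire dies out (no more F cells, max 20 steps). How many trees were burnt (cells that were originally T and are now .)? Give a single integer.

Step 1: +5 fires, +2 burnt (F count now 5)
Step 2: +3 fires, +5 burnt (F count now 3)
Step 3: +3 fires, +3 burnt (F count now 3)
Step 4: +2 fires, +3 burnt (F count now 2)
Step 5: +2 fires, +2 burnt (F count now 2)
Step 6: +2 fires, +2 burnt (F count now 2)
Step 7: +0 fires, +2 burnt (F count now 0)
Fire out after step 7
Initially T: 24, now '.': 29
Total burnt (originally-T cells now '.'): 17

Answer: 17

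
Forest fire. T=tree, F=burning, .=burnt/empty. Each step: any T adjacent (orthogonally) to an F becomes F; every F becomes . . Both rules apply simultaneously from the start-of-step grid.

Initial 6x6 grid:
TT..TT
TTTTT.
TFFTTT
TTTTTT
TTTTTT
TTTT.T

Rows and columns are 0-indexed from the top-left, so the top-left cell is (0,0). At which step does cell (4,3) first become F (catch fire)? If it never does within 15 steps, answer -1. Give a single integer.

Step 1: cell (4,3)='T' (+6 fires, +2 burnt)
Step 2: cell (4,3)='T' (+8 fires, +6 burnt)
Step 3: cell (4,3)='F' (+8 fires, +8 burnt)
  -> target ignites at step 3
Step 4: cell (4,3)='.' (+5 fires, +8 burnt)
Step 5: cell (4,3)='.' (+2 fires, +5 burnt)
Step 6: cell (4,3)='.' (+1 fires, +2 burnt)
Step 7: cell (4,3)='.' (+0 fires, +1 burnt)
  fire out at step 7

3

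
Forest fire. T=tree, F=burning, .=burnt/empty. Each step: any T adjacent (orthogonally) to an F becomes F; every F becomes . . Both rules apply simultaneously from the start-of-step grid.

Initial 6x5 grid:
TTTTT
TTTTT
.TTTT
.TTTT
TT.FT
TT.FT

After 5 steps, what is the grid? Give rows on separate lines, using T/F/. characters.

Step 1: 3 trees catch fire, 2 burn out
  TTTTT
  TTTTT
  .TTTT
  .TTFT
  TT..F
  TT..F
Step 2: 3 trees catch fire, 3 burn out
  TTTTT
  TTTTT
  .TTFT
  .TF.F
  TT...
  TT...
Step 3: 4 trees catch fire, 3 burn out
  TTTTT
  TTTFT
  .TF.F
  .F...
  TT...
  TT...
Step 4: 5 trees catch fire, 4 burn out
  TTTFT
  TTF.F
  .F...
  .....
  TF...
  TT...
Step 5: 5 trees catch fire, 5 burn out
  TTF.F
  TF...
  .....
  .....
  F....
  TF...

TTF.F
TF...
.....
.....
F....
TF...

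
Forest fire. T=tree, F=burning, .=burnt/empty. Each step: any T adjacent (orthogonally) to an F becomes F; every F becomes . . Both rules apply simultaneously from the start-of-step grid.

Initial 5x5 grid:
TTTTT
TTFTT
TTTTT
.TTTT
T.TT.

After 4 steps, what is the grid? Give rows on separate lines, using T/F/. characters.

Step 1: 4 trees catch fire, 1 burn out
  TTFTT
  TF.FT
  TTFTT
  .TTTT
  T.TT.
Step 2: 7 trees catch fire, 4 burn out
  TF.FT
  F...F
  TF.FT
  .TFTT
  T.TT.
Step 3: 7 trees catch fire, 7 burn out
  F...F
  .....
  F...F
  .F.FT
  T.FT.
Step 4: 2 trees catch fire, 7 burn out
  .....
  .....
  .....
  ....F
  T..F.

.....
.....
.....
....F
T..F.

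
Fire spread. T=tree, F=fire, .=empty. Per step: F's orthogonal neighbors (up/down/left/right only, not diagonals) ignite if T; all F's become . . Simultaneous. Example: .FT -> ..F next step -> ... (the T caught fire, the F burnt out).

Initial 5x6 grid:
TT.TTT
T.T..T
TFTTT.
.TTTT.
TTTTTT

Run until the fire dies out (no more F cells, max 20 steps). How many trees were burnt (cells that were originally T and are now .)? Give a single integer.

Step 1: +3 fires, +1 burnt (F count now 3)
Step 2: +5 fires, +3 burnt (F count now 5)
Step 3: +5 fires, +5 burnt (F count now 5)
Step 4: +3 fires, +5 burnt (F count now 3)
Step 5: +1 fires, +3 burnt (F count now 1)
Step 6: +1 fires, +1 burnt (F count now 1)
Step 7: +0 fires, +1 burnt (F count now 0)
Fire out after step 7
Initially T: 22, now '.': 26
Total burnt (originally-T cells now '.'): 18

Answer: 18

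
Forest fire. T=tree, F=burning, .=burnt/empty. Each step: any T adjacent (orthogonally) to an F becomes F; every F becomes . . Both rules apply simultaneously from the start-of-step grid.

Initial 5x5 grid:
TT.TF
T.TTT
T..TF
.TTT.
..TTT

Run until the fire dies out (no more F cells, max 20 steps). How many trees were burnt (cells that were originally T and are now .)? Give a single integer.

Answer: 11

Derivation:
Step 1: +3 fires, +2 burnt (F count now 3)
Step 2: +2 fires, +3 burnt (F count now 2)
Step 3: +3 fires, +2 burnt (F count now 3)
Step 4: +3 fires, +3 burnt (F count now 3)
Step 5: +0 fires, +3 burnt (F count now 0)
Fire out after step 5
Initially T: 15, now '.': 21
Total burnt (originally-T cells now '.'): 11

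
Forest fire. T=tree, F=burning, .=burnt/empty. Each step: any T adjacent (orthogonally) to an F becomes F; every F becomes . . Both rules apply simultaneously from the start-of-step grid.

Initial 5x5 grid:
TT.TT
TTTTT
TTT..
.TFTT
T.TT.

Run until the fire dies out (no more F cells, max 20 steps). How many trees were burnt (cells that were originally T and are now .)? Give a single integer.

Answer: 17

Derivation:
Step 1: +4 fires, +1 burnt (F count now 4)
Step 2: +4 fires, +4 burnt (F count now 4)
Step 3: +3 fires, +4 burnt (F count now 3)
Step 4: +4 fires, +3 burnt (F count now 4)
Step 5: +2 fires, +4 burnt (F count now 2)
Step 6: +0 fires, +2 burnt (F count now 0)
Fire out after step 6
Initially T: 18, now '.': 24
Total burnt (originally-T cells now '.'): 17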